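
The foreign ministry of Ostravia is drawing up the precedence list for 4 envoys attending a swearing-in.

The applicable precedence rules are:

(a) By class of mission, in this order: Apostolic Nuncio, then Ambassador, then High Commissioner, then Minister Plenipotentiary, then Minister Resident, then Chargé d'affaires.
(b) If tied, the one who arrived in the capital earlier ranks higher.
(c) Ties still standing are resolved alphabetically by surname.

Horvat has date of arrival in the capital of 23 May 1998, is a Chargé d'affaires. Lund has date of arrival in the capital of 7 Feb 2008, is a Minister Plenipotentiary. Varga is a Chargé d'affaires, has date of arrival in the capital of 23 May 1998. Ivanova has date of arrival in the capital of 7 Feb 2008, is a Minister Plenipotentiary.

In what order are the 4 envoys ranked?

Ivanova, Lund, Horvat, Varga

By class of mission: Ivanova and Lund (Minister Plenipotentiary); then Horvat and Varga (Chargé d'affaires).
Ivanova and Lund both have date of arrival in the capital 7 Feb 2008, so the next rule applies.
Among Ivanova and Lund, alphabetically by surname: Ivanova before Lund.
Horvat and Varga both have date of arrival in the capital 23 May 1998, so the next rule applies.
Among Horvat and Varga, alphabetically by surname: Horvat before Varga.
Full order: Ivanova, Lund, Horvat, Varga.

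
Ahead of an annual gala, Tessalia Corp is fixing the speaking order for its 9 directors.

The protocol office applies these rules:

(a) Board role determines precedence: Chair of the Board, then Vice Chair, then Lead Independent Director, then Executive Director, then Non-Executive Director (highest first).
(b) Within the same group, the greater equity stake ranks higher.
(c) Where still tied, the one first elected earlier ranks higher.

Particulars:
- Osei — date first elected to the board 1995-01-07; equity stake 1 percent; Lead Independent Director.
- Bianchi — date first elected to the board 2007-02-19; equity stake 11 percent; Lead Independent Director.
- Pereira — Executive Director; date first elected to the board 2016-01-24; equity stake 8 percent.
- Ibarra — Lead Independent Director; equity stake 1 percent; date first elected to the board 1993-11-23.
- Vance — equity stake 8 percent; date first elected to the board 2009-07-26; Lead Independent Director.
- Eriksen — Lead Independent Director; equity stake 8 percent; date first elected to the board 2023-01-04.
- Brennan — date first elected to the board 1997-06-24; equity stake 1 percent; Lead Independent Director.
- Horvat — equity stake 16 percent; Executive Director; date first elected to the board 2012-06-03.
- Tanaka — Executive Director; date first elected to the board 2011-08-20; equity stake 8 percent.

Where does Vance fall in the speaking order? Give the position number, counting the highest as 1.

2

By board role: Bianchi, Vance, Eriksen, Ibarra, Osei and Brennan (Lead Independent Director); then Horvat, Tanaka and Pereira (Executive Director).
Among Bianchi, Vance, Eriksen, Ibarra, Osei and Brennan, by equity stake (higher first): Bianchi (11 percent) before Vance and Eriksen (8 percent) before Ibarra, Osei and Brennan (1 percent).
Among Vance and Eriksen, by date first elected to the board (earlier first): Vance (2009-07-26) before Eriksen (2023-01-04).
Among Ibarra, Osei and Brennan, by date first elected to the board (earlier first): Ibarra (1993-11-23) before Osei (1995-01-07) before Brennan (1997-06-24).
Among Horvat, Tanaka and Pereira, by equity stake (higher first): Horvat (16 percent) before Tanaka and Pereira (8 percent).
Among Tanaka and Pereira, by date first elected to the board (earlier first): Tanaka (2011-08-20) before Pereira (2016-01-24).
Order: Bianchi, Vance, Eriksen, Ibarra, Osei, Brennan, Horvat, Tanaka, Pereira. So position 2.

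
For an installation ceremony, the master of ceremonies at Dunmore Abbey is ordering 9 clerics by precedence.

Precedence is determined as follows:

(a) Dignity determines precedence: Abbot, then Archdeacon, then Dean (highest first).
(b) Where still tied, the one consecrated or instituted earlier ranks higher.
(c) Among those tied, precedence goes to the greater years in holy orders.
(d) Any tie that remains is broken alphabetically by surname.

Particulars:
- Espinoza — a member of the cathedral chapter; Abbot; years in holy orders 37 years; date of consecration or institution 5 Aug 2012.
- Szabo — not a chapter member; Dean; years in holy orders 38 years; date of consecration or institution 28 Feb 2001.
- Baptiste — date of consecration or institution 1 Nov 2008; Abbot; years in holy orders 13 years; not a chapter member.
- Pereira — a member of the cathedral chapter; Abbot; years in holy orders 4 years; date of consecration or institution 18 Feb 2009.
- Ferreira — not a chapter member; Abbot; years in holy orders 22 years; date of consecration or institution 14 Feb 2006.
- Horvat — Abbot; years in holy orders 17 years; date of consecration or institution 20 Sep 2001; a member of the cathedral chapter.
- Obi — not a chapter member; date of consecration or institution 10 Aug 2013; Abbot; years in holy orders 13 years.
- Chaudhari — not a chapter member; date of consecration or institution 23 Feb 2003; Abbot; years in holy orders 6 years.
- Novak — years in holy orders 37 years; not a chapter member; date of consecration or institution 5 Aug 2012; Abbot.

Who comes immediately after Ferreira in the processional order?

Baptiste

By dignity: Horvat, Chaudhari, Ferreira, Baptiste, Pereira, Espinoza, Novak and Obi (Abbot); then Szabo (Dean).
Among Horvat, Chaudhari, Ferreira, Baptiste, Pereira, Espinoza, Novak and Obi, by date of consecration or institution (earlier first): Horvat (20 Sep 2001) before Chaudhari (23 Feb 2003) before Ferreira (14 Feb 2006) before Baptiste (1 Nov 2008) before Pereira (18 Feb 2009) before Espinoza and Novak (5 Aug 2012) before Obi (10 Aug 2013).
Espinoza and Novak both have years in holy orders 37 years, so the next rule applies.
Among Espinoza and Novak, alphabetically by surname: Espinoza before Novak.
Order: Horvat, Chaudhari, Ferreira, Baptiste, Pereira, Espinoza, Novak, Obi, Szabo.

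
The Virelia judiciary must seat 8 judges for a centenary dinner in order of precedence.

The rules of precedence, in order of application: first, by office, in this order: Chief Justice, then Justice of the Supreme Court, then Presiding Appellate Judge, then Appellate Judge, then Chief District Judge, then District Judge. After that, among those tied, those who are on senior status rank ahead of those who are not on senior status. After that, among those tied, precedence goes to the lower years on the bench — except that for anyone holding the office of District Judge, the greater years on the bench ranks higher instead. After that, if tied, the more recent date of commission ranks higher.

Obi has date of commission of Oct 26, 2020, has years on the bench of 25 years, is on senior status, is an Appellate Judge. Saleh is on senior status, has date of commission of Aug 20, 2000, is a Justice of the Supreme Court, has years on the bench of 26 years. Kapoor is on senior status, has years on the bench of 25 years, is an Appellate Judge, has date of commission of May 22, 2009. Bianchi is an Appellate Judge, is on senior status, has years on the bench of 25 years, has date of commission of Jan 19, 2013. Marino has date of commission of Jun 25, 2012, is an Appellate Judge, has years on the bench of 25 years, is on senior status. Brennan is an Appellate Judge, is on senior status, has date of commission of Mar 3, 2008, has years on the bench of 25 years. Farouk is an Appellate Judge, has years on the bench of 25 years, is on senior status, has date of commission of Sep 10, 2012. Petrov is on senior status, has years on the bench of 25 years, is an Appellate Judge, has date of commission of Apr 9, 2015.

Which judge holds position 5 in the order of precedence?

By office: Saleh (Justice of the Supreme Court); then Obi, Petrov, Bianchi, Farouk, Marino, Kapoor and Brennan (Appellate Judge).
Obi, Petrov, Bianchi, Farouk, Marino, Kapoor and Brennan are each on senior status, so the next rule applies.
Obi, Petrov, Bianchi, Farouk, Marino, Kapoor and Brennan all have years on the bench 25 years, so the next rule applies.
Among Obi, Petrov, Bianchi, Farouk, Marino, Kapoor and Brennan, by date of commission (later first): Obi (Oct 26, 2020) before Petrov (Apr 9, 2015) before Bianchi (Jan 19, 2013) before Farouk (Sep 10, 2012) before Marino (Jun 25, 2012) before Kapoor (May 22, 2009) before Brennan (Mar 3, 2008).
Order: Saleh, Obi, Petrov, Bianchi, Farouk, Marino, Kapoor, Brennan.

Farouk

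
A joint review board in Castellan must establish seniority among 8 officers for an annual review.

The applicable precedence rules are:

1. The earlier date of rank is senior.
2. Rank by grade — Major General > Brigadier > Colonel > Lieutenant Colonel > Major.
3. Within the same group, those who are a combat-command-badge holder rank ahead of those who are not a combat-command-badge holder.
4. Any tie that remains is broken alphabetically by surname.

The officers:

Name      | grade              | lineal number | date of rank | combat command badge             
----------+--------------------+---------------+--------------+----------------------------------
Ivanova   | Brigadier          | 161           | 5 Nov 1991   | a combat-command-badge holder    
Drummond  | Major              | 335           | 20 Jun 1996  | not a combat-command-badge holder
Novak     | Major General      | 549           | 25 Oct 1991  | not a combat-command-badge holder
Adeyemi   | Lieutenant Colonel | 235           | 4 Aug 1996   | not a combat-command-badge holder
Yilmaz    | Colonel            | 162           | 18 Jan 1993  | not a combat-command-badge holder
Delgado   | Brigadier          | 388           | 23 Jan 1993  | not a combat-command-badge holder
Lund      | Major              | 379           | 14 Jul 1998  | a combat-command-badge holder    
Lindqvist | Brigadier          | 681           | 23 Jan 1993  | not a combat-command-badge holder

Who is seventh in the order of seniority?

Adeyemi

By date of rank (earlier first): Novak (25 Oct 1991); then Ivanova (5 Nov 1991); then Yilmaz (18 Jan 1993); then Delgado and Lindqvist (both 23 Jan 1993); then Drummond (20 Jun 1996); then Adeyemi (4 Aug 1996); then Lund (14 Jul 1998).
Delgado and Lindqvist are each Brigadier, so the next rule applies.
Delgado and Lindqvist are each not a combat-command-badge holder, so the next rule applies.
Among Delgado and Lindqvist, alphabetically by surname: Delgado before Lindqvist.
Order: Novak, Ivanova, Yilmaz, Delgado, Lindqvist, Drummond, Adeyemi, Lund.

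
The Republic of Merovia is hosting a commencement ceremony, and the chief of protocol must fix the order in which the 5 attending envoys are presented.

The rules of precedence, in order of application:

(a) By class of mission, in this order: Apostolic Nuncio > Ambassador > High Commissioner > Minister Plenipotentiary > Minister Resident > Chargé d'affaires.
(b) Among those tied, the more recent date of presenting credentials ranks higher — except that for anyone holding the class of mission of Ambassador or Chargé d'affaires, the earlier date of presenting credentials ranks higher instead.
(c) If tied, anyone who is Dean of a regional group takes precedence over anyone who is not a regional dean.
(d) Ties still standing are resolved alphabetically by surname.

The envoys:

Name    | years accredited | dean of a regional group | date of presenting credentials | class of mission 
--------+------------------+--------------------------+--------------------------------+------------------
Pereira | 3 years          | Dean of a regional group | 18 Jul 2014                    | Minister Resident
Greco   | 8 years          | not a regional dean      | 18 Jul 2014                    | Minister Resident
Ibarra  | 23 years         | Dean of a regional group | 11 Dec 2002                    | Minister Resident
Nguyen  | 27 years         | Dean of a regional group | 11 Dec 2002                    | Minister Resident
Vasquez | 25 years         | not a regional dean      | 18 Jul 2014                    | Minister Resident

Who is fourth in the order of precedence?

Ibarra

By class of mission: Pereira, Greco, Vasquez, Ibarra and Nguyen (Minister Resident).
Among Pereira, Greco, Vasquez, Ibarra and Nguyen, by date of presenting credentials (later first): Pereira, Greco and Vasquez (18 Jul 2014) before Ibarra and Nguyen (11 Dec 2002).
Among Pereira, Greco and Vasquez, Dean of a regional group before not a regional dean: Pereira (Dean of a regional group) before Greco and Vasquez (not a regional dean).
Among Greco and Vasquez, alphabetically by surname: Greco before Vasquez.
Ibarra and Nguyen are each Dean of a regional group, so the next rule applies.
Among Ibarra and Nguyen, alphabetically by surname: Ibarra before Nguyen.
Order: Pereira, Greco, Vasquez, Ibarra, Nguyen.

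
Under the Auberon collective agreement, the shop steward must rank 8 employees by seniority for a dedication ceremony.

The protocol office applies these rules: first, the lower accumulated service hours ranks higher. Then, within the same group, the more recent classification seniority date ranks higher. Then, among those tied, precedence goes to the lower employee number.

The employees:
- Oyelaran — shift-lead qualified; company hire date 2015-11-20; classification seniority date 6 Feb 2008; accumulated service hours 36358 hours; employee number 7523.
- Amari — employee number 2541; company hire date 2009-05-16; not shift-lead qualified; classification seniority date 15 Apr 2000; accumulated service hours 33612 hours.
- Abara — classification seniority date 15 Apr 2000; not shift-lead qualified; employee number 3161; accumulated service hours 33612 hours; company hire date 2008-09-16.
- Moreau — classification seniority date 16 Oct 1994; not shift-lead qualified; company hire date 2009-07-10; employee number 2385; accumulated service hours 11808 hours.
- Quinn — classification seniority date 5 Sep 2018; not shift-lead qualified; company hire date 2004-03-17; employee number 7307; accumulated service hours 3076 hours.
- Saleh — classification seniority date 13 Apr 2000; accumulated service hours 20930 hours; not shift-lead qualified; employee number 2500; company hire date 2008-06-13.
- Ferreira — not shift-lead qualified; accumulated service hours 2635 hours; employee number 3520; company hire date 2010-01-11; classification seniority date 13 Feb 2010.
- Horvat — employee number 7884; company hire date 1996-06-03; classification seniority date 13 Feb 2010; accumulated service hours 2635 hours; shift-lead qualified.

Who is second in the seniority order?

By accumulated service hours (lower first): Ferreira and Horvat (both 2635 hours); then Quinn (3076 hours); then Moreau (11808 hours); then Saleh (20930 hours); then Amari and Abara (both 33612 hours); then Oyelaran (36358 hours).
Ferreira and Horvat both have classification seniority date 13 Feb 2010, so the next rule applies.
Among Ferreira and Horvat, by employee number (lower first): Ferreira (3520) before Horvat (7884).
Amari and Abara both have classification seniority date 15 Apr 2000, so the next rule applies.
Among Amari and Abara, by employee number (lower first): Amari (2541) before Abara (3161).
Order: Ferreira, Horvat, Quinn, Moreau, Saleh, Amari, Abara, Oyelaran.

Horvat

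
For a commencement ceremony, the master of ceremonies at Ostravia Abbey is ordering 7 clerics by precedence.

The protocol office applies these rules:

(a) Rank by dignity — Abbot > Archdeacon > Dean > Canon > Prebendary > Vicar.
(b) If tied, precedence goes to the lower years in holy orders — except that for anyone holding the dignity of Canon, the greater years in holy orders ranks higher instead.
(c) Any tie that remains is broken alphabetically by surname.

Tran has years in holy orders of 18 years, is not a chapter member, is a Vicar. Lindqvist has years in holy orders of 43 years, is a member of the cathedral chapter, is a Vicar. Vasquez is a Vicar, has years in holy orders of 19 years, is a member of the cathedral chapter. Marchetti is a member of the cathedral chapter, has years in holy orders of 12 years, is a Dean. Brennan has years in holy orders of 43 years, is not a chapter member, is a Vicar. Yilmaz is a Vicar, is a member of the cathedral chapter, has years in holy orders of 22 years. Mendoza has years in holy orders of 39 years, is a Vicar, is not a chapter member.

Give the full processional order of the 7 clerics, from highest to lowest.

Marchetti, Tran, Vasquez, Yilmaz, Mendoza, Brennan, Lindqvist

By dignity: Marchetti (Dean); then Tran, Vasquez, Yilmaz, Mendoza, Brennan and Lindqvist (Vicar).
Among Tran, Vasquez, Yilmaz, Mendoza, Brennan and Lindqvist, by years in holy orders (lower first): Tran (18 years) before Vasquez (19 years) before Yilmaz (22 years) before Mendoza (39 years) before Brennan and Lindqvist (43 years).
Among Brennan and Lindqvist, alphabetically by surname: Brennan before Lindqvist.
Full order: Marchetti, Tran, Vasquez, Yilmaz, Mendoza, Brennan, Lindqvist.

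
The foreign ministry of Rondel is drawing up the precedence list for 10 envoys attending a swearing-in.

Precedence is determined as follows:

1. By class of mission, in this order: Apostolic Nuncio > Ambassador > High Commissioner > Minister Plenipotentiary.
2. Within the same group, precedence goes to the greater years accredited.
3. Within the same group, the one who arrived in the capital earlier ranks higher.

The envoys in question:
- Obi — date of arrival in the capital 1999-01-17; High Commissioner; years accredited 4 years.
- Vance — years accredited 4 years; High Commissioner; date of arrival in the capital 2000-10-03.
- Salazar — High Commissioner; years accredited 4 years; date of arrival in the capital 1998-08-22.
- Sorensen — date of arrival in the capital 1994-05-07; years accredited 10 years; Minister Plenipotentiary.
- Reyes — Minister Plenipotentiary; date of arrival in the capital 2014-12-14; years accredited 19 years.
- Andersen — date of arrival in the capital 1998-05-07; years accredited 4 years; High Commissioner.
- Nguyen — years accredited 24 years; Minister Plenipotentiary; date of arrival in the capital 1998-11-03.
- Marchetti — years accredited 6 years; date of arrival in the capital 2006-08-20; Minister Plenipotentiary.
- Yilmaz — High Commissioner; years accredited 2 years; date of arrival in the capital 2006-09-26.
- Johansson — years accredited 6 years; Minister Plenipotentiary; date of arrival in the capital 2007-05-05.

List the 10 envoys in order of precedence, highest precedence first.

By class of mission: Andersen, Salazar, Obi, Vance and Yilmaz (High Commissioner); then Nguyen, Reyes, Sorensen, Marchetti and Johansson (Minister Plenipotentiary).
Among Andersen, Salazar, Obi, Vance and Yilmaz, by years accredited (higher first): Andersen, Salazar, Obi and Vance (4 years) before Yilmaz (2 years).
Among Andersen, Salazar, Obi and Vance, by date of arrival in the capital (earlier first): Andersen (1998-05-07) before Salazar (1998-08-22) before Obi (1999-01-17) before Vance (2000-10-03).
Among Nguyen, Reyes, Sorensen, Marchetti and Johansson, by years accredited (higher first): Nguyen (24 years) before Reyes (19 years) before Sorensen (10 years) before Marchetti and Johansson (6 years).
Among Marchetti and Johansson, by date of arrival in the capital (earlier first): Marchetti (2006-08-20) before Johansson (2007-05-05).
Full order: Andersen, Salazar, Obi, Vance, Yilmaz, Nguyen, Reyes, Sorensen, Marchetti, Johansson.

Andersen, Salazar, Obi, Vance, Yilmaz, Nguyen, Reyes, Sorensen, Marchetti, Johansson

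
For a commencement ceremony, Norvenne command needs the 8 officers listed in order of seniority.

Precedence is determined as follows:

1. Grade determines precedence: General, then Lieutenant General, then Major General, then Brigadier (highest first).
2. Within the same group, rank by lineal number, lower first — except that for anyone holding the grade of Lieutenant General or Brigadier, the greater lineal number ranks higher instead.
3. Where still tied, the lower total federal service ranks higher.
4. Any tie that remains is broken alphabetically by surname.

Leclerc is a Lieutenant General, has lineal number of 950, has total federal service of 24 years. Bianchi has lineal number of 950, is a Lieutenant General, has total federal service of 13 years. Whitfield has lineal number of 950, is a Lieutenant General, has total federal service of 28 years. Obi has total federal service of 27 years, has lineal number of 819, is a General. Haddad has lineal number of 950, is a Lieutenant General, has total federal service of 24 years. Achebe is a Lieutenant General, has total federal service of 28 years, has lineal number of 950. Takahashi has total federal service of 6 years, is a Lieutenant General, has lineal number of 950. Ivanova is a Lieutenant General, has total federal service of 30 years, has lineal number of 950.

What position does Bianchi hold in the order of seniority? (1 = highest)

By grade: Obi (General); then Takahashi, Bianchi, Haddad, Leclerc, Achebe, Whitfield and Ivanova (Lieutenant General).
Takahashi, Bianchi, Haddad, Leclerc, Achebe, Whitfield and Ivanova all have lineal number 950, so the next rule applies.
Among Takahashi, Bianchi, Haddad, Leclerc, Achebe, Whitfield and Ivanova, by total federal service (lower first): Takahashi (6 years) before Bianchi (13 years) before Haddad and Leclerc (24 years) before Achebe and Whitfield (28 years) before Ivanova (30 years).
Among Haddad and Leclerc, alphabetically by surname: Haddad before Leclerc.
Among Achebe and Whitfield, alphabetically by surname: Achebe before Whitfield.
Order: Obi, Takahashi, Bianchi, Haddad, Leclerc, Achebe, Whitfield, Ivanova. So position 3.

3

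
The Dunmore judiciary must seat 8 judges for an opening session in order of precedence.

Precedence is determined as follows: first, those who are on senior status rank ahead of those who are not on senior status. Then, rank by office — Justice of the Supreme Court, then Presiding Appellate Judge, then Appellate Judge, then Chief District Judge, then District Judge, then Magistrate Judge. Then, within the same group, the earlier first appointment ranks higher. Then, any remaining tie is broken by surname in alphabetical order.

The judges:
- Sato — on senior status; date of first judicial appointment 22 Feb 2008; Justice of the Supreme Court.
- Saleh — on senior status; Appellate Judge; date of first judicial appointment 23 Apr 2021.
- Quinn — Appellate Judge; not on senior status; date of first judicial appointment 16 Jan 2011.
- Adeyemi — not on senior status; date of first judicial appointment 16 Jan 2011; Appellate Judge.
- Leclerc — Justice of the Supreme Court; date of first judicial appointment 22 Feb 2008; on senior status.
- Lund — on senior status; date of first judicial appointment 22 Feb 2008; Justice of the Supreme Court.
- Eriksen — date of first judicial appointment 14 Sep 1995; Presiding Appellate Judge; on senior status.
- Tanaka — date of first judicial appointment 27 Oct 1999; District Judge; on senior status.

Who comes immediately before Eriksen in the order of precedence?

Sato

By the first rule: Leclerc, Lund, Sato, Eriksen, Saleh and Tanaka (each on senior status); then Adeyemi and Quinn (both not on senior status).
Among Leclerc, Lund, Sato, Eriksen, Saleh and Tanaka, by office: Leclerc, Lund and Sato (Justice of the Supreme Court) before Eriksen (Presiding Appellate Judge) before Saleh (Appellate Judge) before Tanaka (District Judge).
Leclerc, Lund and Sato all have date of first judicial appointment 22 Feb 2008, so the next rule applies.
Among Leclerc, Lund and Sato, alphabetically by surname: Leclerc before Lund before Sato.
Adeyemi and Quinn are each Appellate Judge, so the next rule applies.
Adeyemi and Quinn both have date of first judicial appointment 16 Jan 2011, so the next rule applies.
Among Adeyemi and Quinn, alphabetically by surname: Adeyemi before Quinn.
Order: Leclerc, Lund, Sato, Eriksen, Saleh, Tanaka, Adeyemi, Quinn.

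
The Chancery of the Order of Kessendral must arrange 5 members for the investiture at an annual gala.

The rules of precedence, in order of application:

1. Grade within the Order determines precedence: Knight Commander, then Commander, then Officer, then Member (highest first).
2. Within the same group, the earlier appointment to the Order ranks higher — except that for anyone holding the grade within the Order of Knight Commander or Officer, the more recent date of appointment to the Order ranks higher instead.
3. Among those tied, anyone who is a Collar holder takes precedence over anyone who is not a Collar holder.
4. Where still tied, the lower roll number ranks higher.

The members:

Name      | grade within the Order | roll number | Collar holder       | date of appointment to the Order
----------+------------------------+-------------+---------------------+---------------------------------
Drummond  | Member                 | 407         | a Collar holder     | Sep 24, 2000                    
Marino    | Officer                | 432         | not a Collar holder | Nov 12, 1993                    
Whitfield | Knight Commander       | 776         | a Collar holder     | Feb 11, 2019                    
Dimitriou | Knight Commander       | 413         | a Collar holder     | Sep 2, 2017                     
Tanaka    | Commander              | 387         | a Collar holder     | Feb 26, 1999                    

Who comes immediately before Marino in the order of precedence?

Tanaka

By grade within the Order: Whitfield and Dimitriou (Knight Commander); then Tanaka (Commander); then Marino (Officer); then Drummond (Member).
Among Whitfield and Dimitriou, by date of appointment to the Order (later first) (reversed rule for this group): Whitfield (Feb 11, 2019) before Dimitriou (Sep 2, 2017).
Order: Whitfield, Dimitriou, Tanaka, Marino, Drummond.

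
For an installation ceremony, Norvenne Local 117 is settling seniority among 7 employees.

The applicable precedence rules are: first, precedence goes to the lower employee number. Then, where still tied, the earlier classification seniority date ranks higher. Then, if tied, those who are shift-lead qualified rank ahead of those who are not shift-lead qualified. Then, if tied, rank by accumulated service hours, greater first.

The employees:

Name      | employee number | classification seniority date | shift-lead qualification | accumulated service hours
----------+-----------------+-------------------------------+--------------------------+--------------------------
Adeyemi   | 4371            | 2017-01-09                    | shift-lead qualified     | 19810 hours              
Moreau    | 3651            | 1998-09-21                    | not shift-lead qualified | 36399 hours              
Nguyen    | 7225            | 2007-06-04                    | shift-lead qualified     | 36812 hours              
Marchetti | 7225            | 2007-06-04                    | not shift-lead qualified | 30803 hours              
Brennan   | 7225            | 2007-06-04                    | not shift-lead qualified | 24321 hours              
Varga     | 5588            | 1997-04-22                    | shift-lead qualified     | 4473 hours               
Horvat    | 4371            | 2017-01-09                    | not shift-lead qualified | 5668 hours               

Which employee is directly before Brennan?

Marchetti

By employee number (lower first): Moreau (3651); then Adeyemi and Horvat (both 4371); then Varga (5588); then Nguyen, Marchetti and Brennan (each 7225).
Adeyemi and Horvat both have classification seniority date 2017-01-09, so the next rule applies.
Among Adeyemi and Horvat, shift-lead qualified before not shift-lead qualified: Adeyemi (shift-lead qualified) before Horvat (not shift-lead qualified).
Nguyen, Marchetti and Brennan all have classification seniority date 2007-06-04, so the next rule applies.
Among Nguyen, Marchetti and Brennan, shift-lead qualified before not shift-lead qualified: Nguyen (shift-lead qualified) before Marchetti and Brennan (not shift-lead qualified).
Among Marchetti and Brennan, by accumulated service hours (higher first): Marchetti (30803 hours) before Brennan (24321 hours).
Order: Moreau, Adeyemi, Horvat, Varga, Nguyen, Marchetti, Brennan.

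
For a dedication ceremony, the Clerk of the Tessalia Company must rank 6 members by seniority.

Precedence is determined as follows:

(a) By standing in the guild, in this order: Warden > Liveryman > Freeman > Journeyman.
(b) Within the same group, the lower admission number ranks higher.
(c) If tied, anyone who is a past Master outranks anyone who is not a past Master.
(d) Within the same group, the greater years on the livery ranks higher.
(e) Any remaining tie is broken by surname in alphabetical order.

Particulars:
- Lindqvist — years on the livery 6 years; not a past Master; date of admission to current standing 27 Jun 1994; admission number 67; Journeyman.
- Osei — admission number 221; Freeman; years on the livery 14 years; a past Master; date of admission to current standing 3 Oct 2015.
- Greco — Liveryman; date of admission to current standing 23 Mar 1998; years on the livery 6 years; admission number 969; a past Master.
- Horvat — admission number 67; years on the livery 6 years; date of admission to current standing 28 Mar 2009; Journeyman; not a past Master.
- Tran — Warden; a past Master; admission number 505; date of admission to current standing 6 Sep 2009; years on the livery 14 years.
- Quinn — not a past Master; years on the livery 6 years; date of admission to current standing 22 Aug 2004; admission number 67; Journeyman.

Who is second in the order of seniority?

By standing in the guild: Tran (Warden); then Greco (Liveryman); then Osei (Freeman); then Horvat, Lindqvist and Quinn (Journeyman).
Horvat, Lindqvist and Quinn all have admission number 67, so the next rule applies.
Horvat, Lindqvist and Quinn are each not a past Master, so the next rule applies.
Horvat, Lindqvist and Quinn all have years on the livery 6 years, so the next rule applies.
Among Horvat, Lindqvist and Quinn, alphabetically by surname: Horvat before Lindqvist before Quinn.
Order: Tran, Greco, Osei, Horvat, Lindqvist, Quinn.

Greco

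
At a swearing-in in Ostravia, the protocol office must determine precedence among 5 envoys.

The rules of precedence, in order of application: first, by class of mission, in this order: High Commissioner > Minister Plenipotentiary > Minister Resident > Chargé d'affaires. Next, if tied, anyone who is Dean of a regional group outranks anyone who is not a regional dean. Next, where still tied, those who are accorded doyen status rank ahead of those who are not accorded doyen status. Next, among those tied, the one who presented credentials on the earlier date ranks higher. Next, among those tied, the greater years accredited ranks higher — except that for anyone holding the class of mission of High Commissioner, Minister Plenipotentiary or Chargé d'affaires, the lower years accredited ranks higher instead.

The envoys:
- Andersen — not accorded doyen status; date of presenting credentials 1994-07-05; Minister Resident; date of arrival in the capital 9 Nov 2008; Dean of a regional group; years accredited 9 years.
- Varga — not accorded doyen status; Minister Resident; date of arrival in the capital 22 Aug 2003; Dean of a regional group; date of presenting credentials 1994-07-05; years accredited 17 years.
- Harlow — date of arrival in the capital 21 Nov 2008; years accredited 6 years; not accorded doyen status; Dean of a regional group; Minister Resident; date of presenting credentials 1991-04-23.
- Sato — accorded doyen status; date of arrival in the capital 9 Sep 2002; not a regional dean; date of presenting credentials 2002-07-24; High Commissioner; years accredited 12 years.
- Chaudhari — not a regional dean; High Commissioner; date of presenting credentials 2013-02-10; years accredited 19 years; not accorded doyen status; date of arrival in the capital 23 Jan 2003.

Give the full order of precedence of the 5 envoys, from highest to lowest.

By class of mission: Sato and Chaudhari (High Commissioner); then Harlow, Varga and Andersen (Minister Resident).
Sato and Chaudhari are each not a regional dean, so the next rule applies.
Among Sato and Chaudhari, accorded doyen status before not accorded doyen status: Sato (accorded doyen status) before Chaudhari (not accorded doyen status).
Harlow, Varga and Andersen are each Dean of a regional group, so the next rule applies.
Harlow, Varga and Andersen are each not accorded doyen status, so the next rule applies.
Among Harlow, Varga and Andersen, by date of presenting credentials (earlier first): Harlow (1991-04-23) before Varga and Andersen (1994-07-05).
Among Varga and Andersen, by years accredited (higher first): Varga (17 years) before Andersen (9 years).
Full order: Sato, Chaudhari, Harlow, Varga, Andersen.

Sato, Chaudhari, Harlow, Varga, Andersen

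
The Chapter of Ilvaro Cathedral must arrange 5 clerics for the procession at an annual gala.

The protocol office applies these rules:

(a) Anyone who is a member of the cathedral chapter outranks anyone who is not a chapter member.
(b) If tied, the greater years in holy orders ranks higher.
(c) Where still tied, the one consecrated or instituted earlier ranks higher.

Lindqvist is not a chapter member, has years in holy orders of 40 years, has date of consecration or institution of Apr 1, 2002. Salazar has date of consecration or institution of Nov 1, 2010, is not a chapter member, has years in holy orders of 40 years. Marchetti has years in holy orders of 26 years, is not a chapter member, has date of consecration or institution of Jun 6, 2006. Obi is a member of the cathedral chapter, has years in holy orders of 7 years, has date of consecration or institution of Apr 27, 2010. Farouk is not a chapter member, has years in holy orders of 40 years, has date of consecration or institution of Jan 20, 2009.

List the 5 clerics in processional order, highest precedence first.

Obi, Lindqvist, Farouk, Salazar, Marchetti

By the first rule: Obi (a member of the cathedral chapter); then Lindqvist, Farouk, Salazar and Marchetti (each not a chapter member).
Among Lindqvist, Farouk, Salazar and Marchetti, by years in holy orders (higher first): Lindqvist, Farouk and Salazar (40 years) before Marchetti (26 years).
Among Lindqvist, Farouk and Salazar, by date of consecration or institution (earlier first): Lindqvist (Apr 1, 2002) before Farouk (Jan 20, 2009) before Salazar (Nov 1, 2010).
Full order: Obi, Lindqvist, Farouk, Salazar, Marchetti.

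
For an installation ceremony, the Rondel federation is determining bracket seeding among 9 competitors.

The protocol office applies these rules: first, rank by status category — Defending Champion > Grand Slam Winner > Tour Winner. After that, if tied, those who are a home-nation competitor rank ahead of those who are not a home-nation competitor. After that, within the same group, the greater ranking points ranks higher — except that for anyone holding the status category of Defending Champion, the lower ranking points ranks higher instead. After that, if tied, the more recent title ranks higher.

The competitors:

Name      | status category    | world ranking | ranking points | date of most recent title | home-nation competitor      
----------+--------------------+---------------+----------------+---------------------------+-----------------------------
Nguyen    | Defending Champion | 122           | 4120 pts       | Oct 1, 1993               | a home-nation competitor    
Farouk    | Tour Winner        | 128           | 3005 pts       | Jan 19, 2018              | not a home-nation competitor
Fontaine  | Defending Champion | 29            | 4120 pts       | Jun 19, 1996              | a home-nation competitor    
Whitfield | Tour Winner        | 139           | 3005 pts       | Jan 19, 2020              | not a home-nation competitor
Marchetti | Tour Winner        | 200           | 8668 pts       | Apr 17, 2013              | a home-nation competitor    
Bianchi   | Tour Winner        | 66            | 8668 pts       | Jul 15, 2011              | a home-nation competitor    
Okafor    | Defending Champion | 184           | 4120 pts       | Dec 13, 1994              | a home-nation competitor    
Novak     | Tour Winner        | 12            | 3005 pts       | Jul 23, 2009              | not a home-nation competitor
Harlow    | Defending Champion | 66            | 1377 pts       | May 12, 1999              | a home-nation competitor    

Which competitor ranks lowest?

Novak

By status category: Harlow, Fontaine, Okafor and Nguyen (Defending Champion); then Marchetti, Bianchi, Whitfield, Farouk and Novak (Tour Winner).
Harlow, Fontaine, Okafor and Nguyen are each a home-nation competitor, so the next rule applies.
Among Harlow, Fontaine, Okafor and Nguyen, by ranking points (lower first) (reversed rule for this group): Harlow (1377 pts) before Fontaine, Okafor and Nguyen (4120 pts).
Among Fontaine, Okafor and Nguyen, by date of most recent title (later first): Fontaine (Jun 19, 1996) before Okafor (Dec 13, 1994) before Nguyen (Oct 1, 1993).
Among Marchetti, Bianchi, Whitfield, Farouk and Novak, a home-nation competitor before not a home-nation competitor: Marchetti and Bianchi (a home-nation competitor) before Whitfield, Farouk and Novak (not a home-nation competitor).
Marchetti and Bianchi both have ranking points 8668 pts, so the next rule applies.
Among Marchetti and Bianchi, by date of most recent title (later first): Marchetti (Apr 17, 2013) before Bianchi (Jul 15, 2011).
Whitfield, Farouk and Novak all have ranking points 3005 pts, so the next rule applies.
Among Whitfield, Farouk and Novak, by date of most recent title (later first): Whitfield (Jan 19, 2020) before Farouk (Jan 19, 2018) before Novak (Jul 23, 2009).
Order: Harlow, Fontaine, Okafor, Nguyen, Marchetti, Bianchi, Whitfield, Farouk, Novak.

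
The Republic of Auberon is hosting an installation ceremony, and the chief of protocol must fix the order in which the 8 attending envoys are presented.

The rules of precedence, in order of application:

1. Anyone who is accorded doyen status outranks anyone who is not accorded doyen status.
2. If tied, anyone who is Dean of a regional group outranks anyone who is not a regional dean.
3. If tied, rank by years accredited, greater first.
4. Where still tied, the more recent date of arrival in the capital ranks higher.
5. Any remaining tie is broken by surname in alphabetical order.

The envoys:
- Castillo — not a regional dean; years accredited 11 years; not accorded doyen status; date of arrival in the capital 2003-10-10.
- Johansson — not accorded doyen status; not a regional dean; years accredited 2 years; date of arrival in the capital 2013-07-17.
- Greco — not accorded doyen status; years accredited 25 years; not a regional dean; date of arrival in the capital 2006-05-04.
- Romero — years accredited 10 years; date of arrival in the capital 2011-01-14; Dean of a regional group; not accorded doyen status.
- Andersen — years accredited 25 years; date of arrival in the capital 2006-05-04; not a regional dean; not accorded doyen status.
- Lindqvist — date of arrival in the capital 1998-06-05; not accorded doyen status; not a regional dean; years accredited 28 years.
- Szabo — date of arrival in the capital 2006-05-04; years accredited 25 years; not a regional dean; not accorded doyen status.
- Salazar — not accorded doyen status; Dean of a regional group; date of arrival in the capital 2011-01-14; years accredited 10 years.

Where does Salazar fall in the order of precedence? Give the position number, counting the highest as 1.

2

By the first rule: Romero, Salazar, Lindqvist, Andersen, Greco, Szabo, Castillo and Johansson (each not accorded doyen status).
Among Romero, Salazar, Lindqvist, Andersen, Greco, Szabo, Castillo and Johansson, Dean of a regional group before not a regional dean: Romero and Salazar (Dean of a regional group) before Lindqvist, Andersen, Greco, Szabo, Castillo and Johansson (not a regional dean).
Romero and Salazar both have years accredited 10 years, so the next rule applies.
Romero and Salazar both have date of arrival in the capital 2011-01-14, so the next rule applies.
Among Romero and Salazar, alphabetically by surname: Romero before Salazar.
Among Lindqvist, Andersen, Greco, Szabo, Castillo and Johansson, by years accredited (higher first): Lindqvist (28 years) before Andersen, Greco and Szabo (25 years) before Castillo (11 years) before Johansson (2 years).
Andersen, Greco and Szabo all have date of arrival in the capital 2006-05-04, so the next rule applies.
Among Andersen, Greco and Szabo, alphabetically by surname: Andersen before Greco before Szabo.
Order: Romero, Salazar, Lindqvist, Andersen, Greco, Szabo, Castillo, Johansson. So position 2.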